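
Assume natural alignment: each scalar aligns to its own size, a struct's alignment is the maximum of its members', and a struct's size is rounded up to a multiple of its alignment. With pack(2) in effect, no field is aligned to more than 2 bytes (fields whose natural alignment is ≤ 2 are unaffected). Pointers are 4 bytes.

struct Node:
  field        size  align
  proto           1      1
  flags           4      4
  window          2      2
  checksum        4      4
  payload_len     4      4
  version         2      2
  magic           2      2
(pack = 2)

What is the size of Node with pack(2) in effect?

@0: proto [1B, align 1] → 1
+1 pad (align 2)
@2: flags [4B, align 2] → 6
@6: window [2B, align 2] → 8
@8: checksum [4B, align 2] → 12
@12: payload_len [4B, align 2] → 16
@16: version [2B, align 2] → 18
@18: magic [2B, align 2] → 20
size 20, align 2

20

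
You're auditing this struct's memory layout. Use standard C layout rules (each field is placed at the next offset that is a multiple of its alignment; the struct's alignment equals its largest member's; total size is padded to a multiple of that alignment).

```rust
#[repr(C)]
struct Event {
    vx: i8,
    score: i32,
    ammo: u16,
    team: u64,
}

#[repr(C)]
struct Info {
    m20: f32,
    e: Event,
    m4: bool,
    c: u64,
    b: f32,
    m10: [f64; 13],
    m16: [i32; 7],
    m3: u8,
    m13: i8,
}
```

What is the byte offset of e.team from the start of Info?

Event: vx at 0 (size 1, align 1) → ends 1; pad 3 to align 4 for score; score at 4 (size 4, align 4) → ends 8; ammo at 8 (size 2, align 2) → ends 10; pad 6 to align 8 for team; team at 16 (size 8, align 8) → ends 24; total 24 bytes, alignment 8
m20 at 0 (size 4, align 4) → ends 4
pad 4 to align 8 for e
e at 8 (size 24, align 8) → ends 32
within Event: team at 16
8 + 16 = 24

24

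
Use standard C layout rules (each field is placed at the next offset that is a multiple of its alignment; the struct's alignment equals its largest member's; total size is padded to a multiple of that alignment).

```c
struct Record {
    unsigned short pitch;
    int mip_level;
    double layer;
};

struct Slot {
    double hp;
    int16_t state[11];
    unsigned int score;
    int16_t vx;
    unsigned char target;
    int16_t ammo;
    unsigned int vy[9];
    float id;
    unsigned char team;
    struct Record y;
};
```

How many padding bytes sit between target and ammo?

1

Record: @0: pitch [2B, align 2] → 2; +2 pad (align 4); @4: mip_level [4B, align 4] → 8; @8: layer [8B, align 8] → 16; size 16, align 8
@0: hp [8B, align 8] → 8
@8: state [22B, align 2] → 30
+2 pad (align 4)
@32: score [4B, align 4] → 36
@36: vx [2B, align 2] → 38
@38: target [1B, align 1] → 39
+1 pad (align 2)
@40: ammo [2B, align 2] → 42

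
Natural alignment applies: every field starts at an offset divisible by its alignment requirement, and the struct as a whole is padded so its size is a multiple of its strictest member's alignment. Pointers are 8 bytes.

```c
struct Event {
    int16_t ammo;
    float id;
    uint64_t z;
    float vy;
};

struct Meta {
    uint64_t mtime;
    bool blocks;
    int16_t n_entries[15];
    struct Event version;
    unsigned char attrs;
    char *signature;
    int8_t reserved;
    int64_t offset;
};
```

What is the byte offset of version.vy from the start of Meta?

Event: 0..2  ammo  (2B, 2-aligned); 2..4  -- padding (2B); 4..8  id  (4B, 4-aligned); 8..16  z  (8B, 8-aligned); 16..20  vy  (4B, 4-aligned); 20..24  -- tail padding (4B); sizeof = 24, alignof = 8
0..8  mtime  (8B, 8-aligned)
8..9  blocks  (1B, 1-aligned)
9..10  -- padding (1B)
10..40  n_entries  (30B, 2-aligned)
40..64  version  (24B, 8-aligned)
within Event: vy at 16
40 + 16 = 56

56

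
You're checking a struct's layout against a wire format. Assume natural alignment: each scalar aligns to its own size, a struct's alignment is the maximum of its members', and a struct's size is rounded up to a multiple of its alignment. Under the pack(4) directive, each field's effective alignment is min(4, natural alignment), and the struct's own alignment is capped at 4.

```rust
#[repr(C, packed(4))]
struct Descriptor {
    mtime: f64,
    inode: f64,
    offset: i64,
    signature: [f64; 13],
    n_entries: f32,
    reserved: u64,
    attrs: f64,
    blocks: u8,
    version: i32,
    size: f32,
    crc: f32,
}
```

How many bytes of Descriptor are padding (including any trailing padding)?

3

@0: mtime [8B, align 4] → 8
@8: inode [8B, align 4] → 16
@16: offset [8B, align 4] → 24
@24: signature [104B, align 4] → 128
@128: n_entries [4B, align 4] → 132
@132: reserved [8B, align 4] → 140
@140: attrs [8B, align 4] → 148
@148: blocks [1B, align 1] → 149
+3 pad (align 4)
@152: version [4B, align 4] → 156
@156: size [4B, align 4] → 160
@160: crc [4B, align 4] → 164
size 164, align 4
data bytes 161, size 164 → padding 3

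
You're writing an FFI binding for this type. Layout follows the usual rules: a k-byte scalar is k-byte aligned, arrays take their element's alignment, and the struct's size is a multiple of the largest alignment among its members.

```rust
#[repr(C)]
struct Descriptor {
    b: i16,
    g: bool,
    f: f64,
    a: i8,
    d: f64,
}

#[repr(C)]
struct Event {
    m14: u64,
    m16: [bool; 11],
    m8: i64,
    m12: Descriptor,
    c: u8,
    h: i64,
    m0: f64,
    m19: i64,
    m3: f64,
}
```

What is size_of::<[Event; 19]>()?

1976

Descriptor: b at 0 (size 2, align 2) → ends 2; g at 2 (size 1, align 1) → ends 3; pad 5 to align 8 for f; f at 8 (size 8, align 8) → ends 16; a at 16 (size 1, align 1) → ends 17; pad 7 to align 8 for d; d at 24 (size 8, align 8) → ends 32; total 32 bytes, alignment 8
m14 at 0 (size 8, align 8) → ends 8
m16 at 8 (size 11, align 1) → ends 19
pad 5 to align 8 for m8
m8 at 24 (size 8, align 8) → ends 32
m12 at 32 (size 32, align 8) → ends 64
c at 64 (size 1, align 1) → ends 65
pad 7 to align 8 for h
h at 72 (size 8, align 8) → ends 80
m0 at 80 (size 8, align 8) → ends 88
m19 at 88 (size 8, align 8) → ends 96
m3 at 96 (size 8, align 8) → ends 104
total 104 bytes, alignment 8
array of 19: 19 × 104 = 1976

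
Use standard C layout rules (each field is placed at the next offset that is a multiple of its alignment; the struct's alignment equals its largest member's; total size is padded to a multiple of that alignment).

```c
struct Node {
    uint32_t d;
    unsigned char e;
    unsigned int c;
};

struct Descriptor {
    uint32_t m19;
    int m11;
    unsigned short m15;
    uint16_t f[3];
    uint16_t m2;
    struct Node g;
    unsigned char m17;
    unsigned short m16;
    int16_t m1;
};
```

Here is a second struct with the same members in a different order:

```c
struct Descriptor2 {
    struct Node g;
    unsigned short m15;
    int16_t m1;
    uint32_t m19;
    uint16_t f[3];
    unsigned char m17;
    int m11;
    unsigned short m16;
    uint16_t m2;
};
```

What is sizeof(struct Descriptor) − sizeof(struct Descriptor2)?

Node: d at 0 (size 4, align 4) → ends 4; e at 4 (size 1, align 1) → ends 5; pad 3 to align 4 for c; c at 8 (size 4, align 4) → ends 12; total 12 bytes, alignment 4
m19 at 0 (size 4, align 4) → ends 4
m11 at 4 (size 4, align 4) → ends 8
m15 at 8 (size 2, align 2) → ends 10
f at 10 (size 6, align 2) → ends 16
m2 at 16 (size 2, align 2) → ends 18
pad 2 to align 4 for g
g at 20 (size 12, align 4) → ends 32
m17 at 32 (size 1, align 1) → ends 33
pad 1 to align 2 for m16
m16 at 34 (size 2, align 2) → ends 36
m1 at 36 (size 2, align 2) → ends 38
tail pad 2 to reach multiple of 4
total 40 bytes, alignment 4
— Descriptor2 —
g at 0 (size 12, align 4) → ends 12
m15 at 12 (size 2, align 2) → ends 14
m1 at 14 (size 2, align 2) → ends 16
m19 at 16 (size 4, align 4) → ends 20
f at 20 (size 6, align 2) → ends 26
m17 at 26 (size 1, align 1) → ends 27
pad 1 to align 4 for m11
m11 at 28 (size 4, align 4) → ends 32
m16 at 32 (size 2, align 2) → ends 34
m2 at 34 (size 2, align 2) → ends 36
total 36 bytes, alignment 4
40 − 36 = 4

4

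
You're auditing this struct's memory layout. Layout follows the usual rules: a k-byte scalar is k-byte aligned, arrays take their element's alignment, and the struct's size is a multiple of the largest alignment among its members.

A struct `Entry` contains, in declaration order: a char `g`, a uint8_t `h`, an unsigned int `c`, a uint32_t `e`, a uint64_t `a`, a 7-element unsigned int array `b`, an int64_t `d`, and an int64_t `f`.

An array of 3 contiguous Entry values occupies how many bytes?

216

g at 0 (size 1, align 1) → ends 1
h at 1 (size 1, align 1) → ends 2
pad 2 to align 4 for c
c at 4 (size 4, align 4) → ends 8
e at 8 (size 4, align 4) → ends 12
pad 4 to align 8 for a
a at 16 (size 8, align 8) → ends 24
b at 24 (size 28, align 4) → ends 52
pad 4 to align 8 for d
d at 56 (size 8, align 8) → ends 64
f at 64 (size 8, align 8) → ends 72
total 72 bytes, alignment 8
array of 3: 3 × 72 = 216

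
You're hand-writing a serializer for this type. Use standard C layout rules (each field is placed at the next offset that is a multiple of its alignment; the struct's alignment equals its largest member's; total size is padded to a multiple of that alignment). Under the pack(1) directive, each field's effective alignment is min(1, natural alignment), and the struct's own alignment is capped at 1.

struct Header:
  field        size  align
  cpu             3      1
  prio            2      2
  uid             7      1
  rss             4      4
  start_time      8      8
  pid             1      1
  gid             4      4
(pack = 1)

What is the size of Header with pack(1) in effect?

0..3  cpu  (3B, 1-aligned)
3..5  prio  (2B, 1-aligned)
5..12  uid  (7B, 1-aligned)
12..16  rss  (4B, 1-aligned)
16..24  start_time  (8B, 1-aligned)
24..25  pid  (1B, 1-aligned)
25..29  gid  (4B, 1-aligned)
sizeof = 29, alignof = 1

29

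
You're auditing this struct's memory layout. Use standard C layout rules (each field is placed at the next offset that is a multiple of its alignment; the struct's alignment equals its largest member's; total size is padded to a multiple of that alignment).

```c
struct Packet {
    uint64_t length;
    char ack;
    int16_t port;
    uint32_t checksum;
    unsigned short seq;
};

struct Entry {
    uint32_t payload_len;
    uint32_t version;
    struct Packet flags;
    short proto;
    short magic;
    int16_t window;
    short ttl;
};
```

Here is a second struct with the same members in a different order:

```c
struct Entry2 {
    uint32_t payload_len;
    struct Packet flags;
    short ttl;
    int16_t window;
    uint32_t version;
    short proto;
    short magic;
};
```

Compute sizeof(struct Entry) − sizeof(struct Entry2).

Packet: @0: length [8B, align 8] → 8; @8: ack [1B, align 1] → 9; +1 pad (align 2); @10: port [2B, align 2] → 12; @12: checksum [4B, align 4] → 16; @16: seq [2B, align 2] → 18; +6 tail pad (align 8); size 24, align 8
@0: payload_len [4B, align 4] → 4
@4: version [4B, align 4] → 8
@8: flags [24B, align 8] → 32
@32: proto [2B, align 2] → 34
@34: magic [2B, align 2] → 36
@36: window [2B, align 2] → 38
@38: ttl [2B, align 2] → 40
size 40, align 8
— Entry2 —
@0: payload_len [4B, align 4] → 4
+4 pad (align 8)
@8: flags [24B, align 8] → 32
@32: ttl [2B, align 2] → 34
@34: window [2B, align 2] → 36
@36: version [4B, align 4] → 40
@40: proto [2B, align 2] → 42
@42: magic [2B, align 2] → 44
+4 tail pad (align 8)
size 48, align 8
40 − 48 = -8

-8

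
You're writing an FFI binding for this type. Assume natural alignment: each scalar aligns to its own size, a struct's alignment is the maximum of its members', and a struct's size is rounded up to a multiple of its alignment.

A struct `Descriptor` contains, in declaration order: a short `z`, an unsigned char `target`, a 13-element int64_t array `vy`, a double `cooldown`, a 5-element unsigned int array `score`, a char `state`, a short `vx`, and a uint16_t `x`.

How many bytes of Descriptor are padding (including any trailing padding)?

12

@0: z [2B, align 2] → 2
@2: target [1B, align 1] → 3
+5 pad (align 8)
@8: vy [104B, align 8] → 112
@112: cooldown [8B, align 8] → 120
@120: score [20B, align 4] → 140
@140: state [1B, align 1] → 141
+1 pad (align 2)
@142: vx [2B, align 2] → 144
@144: x [2B, align 2] → 146
+6 tail pad (align 8)
size 152, align 8
data bytes 140, size 152 → padding 12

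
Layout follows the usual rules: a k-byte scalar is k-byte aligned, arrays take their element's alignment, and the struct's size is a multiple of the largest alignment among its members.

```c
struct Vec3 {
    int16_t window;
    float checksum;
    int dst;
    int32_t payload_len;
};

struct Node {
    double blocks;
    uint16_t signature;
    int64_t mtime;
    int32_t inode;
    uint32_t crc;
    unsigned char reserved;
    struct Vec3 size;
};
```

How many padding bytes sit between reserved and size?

3

Vec3: 0..2  window  (2B, 2-aligned); 2..4  -- padding (2B); 4..8  checksum  (4B, 4-aligned); 8..12  dst  (4B, 4-aligned); 12..16  payload_len  (4B, 4-aligned); sizeof = 16, alignof = 4
0..8  blocks  (8B, 8-aligned)
8..10  signature  (2B, 2-aligned)
10..16  -- padding (6B)
16..24  mtime  (8B, 8-aligned)
24..28  inode  (4B, 4-aligned)
28..32  crc  (4B, 4-aligned)
32..33  reserved  (1B, 1-aligned)
33..36  -- padding (3B)
36..52  size  (16B, 4-aligned)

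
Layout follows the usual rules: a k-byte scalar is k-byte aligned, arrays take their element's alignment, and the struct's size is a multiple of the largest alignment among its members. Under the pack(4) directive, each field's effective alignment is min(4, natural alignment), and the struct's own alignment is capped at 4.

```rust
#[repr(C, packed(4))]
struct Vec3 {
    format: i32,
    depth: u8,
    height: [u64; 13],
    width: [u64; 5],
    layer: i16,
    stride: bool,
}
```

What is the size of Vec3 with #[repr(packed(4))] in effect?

0..4  format  (4B, 4-aligned)
4..5  depth  (1B, 1-aligned)
5..8  -- padding (3B)
8..112  height  (104B, 4-aligned)
112..152  width  (40B, 4-aligned)
152..154  layer  (2B, 2-aligned)
154..155  stride  (1B, 1-aligned)
155..156  -- tail padding (1B)
sizeof = 156, alignof = 4

156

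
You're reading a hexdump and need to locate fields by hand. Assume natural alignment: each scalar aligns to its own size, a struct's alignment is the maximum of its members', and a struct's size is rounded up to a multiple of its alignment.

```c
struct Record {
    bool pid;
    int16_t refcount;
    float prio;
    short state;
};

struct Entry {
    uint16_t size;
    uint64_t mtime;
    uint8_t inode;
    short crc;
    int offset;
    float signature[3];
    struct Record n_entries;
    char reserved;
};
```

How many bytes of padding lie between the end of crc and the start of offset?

0

Record: pid at 0 (size 1, align 1) → ends 1; pad 1 to align 2 for refcount; refcount at 2 (size 2, align 2) → ends 4; prio at 4 (size 4, align 4) → ends 8; state at 8 (size 2, align 2) → ends 10; tail pad 2 to reach multiple of 4; total 12 bytes, alignment 4
size at 0 (size 2, align 2) → ends 2
pad 6 to align 8 for mtime
mtime at 8 (size 8, align 8) → ends 16
inode at 16 (size 1, align 1) → ends 17
pad 1 to align 2 for crc
crc at 18 (size 2, align 2) → ends 20
offset at 20 (size 4, align 4) → ends 24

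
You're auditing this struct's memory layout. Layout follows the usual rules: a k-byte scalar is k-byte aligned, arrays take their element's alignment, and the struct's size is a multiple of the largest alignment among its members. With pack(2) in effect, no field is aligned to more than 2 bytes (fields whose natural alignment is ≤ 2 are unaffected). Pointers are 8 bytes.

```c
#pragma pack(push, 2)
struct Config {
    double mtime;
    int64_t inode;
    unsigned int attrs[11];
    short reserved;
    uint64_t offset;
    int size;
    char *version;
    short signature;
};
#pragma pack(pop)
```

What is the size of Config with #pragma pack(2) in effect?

mtime at 0 (size 8, align 2) → ends 8
inode at 8 (size 8, align 2) → ends 16
attrs at 16 (size 44, align 2) → ends 60
reserved at 60 (size 2, align 2) → ends 62
offset at 62 (size 8, align 2) → ends 70
size at 70 (size 4, align 2) → ends 74
version at 74 (size 8, align 2) → ends 82
signature at 82 (size 2, align 2) → ends 84
total 84 bytes, alignment 2

84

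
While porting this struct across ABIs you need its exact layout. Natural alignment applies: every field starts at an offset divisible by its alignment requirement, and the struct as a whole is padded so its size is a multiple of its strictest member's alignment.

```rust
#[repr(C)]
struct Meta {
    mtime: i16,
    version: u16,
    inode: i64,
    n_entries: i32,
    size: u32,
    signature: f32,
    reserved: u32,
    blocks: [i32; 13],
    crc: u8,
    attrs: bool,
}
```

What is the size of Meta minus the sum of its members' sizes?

mtime at 0 (size 2, align 2) → ends 2
version at 2 (size 2, align 2) → ends 4
pad 4 to align 8 for inode
inode at 8 (size 8, align 8) → ends 16
n_entries at 16 (size 4, align 4) → ends 20
size at 20 (size 4, align 4) → ends 24
signature at 24 (size 4, align 4) → ends 28
reserved at 28 (size 4, align 4) → ends 32
blocks at 32 (size 52, align 4) → ends 84
crc at 84 (size 1, align 1) → ends 85
attrs at 85 (size 1, align 1) → ends 86
tail pad 2 to reach multiple of 8
total 88 bytes, alignment 8
data bytes 82, size 88 → padding 6

6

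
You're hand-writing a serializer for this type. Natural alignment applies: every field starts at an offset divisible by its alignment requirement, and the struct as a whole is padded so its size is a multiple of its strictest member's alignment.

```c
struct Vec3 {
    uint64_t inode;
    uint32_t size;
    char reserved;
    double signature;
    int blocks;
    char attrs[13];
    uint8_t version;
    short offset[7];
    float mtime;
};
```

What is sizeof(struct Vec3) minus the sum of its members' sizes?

7

0..8  inode  (8B, 8-aligned)
8..12  size  (4B, 4-aligned)
12..13  reserved  (1B, 1-aligned)
13..16  -- padding (3B)
16..24  signature  (8B, 8-aligned)
24..28  blocks  (4B, 4-aligned)
28..41  attrs  (13B, 1-aligned)
41..42  version  (1B, 1-aligned)
42..56  offset  (14B, 2-aligned)
56..60  mtime  (4B, 4-aligned)
60..64  -- tail padding (4B)
sizeof = 64, alignof = 8
data bytes 57, size 64 → padding 7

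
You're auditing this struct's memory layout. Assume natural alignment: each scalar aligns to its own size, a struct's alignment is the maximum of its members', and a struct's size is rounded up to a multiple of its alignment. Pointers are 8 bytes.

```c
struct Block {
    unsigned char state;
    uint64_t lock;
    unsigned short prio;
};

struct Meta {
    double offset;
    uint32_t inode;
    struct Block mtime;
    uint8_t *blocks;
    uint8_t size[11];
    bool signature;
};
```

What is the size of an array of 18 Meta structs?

1152

Block: 0..1  state  (1B, 1-aligned); 1..8  -- padding (7B); 8..16  lock  (8B, 8-aligned); 16..18  prio  (2B, 2-aligned); 18..24  -- tail padding (6B); sizeof = 24, alignof = 8
0..8  offset  (8B, 8-aligned)
8..12  inode  (4B, 4-aligned)
12..16  -- padding (4B)
16..40  mtime  (24B, 8-aligned)
40..48  blocks  (8B, 8-aligned)
48..59  size  (11B, 1-aligned)
59..60  signature  (1B, 1-aligned)
60..64  -- tail padding (4B)
sizeof = 64, alignof = 8
array of 18: 18 × 64 = 1152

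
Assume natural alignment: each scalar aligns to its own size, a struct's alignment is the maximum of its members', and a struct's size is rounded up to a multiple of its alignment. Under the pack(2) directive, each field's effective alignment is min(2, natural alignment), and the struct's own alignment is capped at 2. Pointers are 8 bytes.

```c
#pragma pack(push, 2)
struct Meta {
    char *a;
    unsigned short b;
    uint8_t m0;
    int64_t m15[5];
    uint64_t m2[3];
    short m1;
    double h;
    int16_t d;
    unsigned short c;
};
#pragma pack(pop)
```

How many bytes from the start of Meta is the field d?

@0: a [8B, align 2] → 8
@8: b [2B, align 2] → 10
@10: m0 [1B, align 1] → 11
+1 pad (align 2)
@12: m15 [40B, align 2] → 52
@52: m2 [24B, align 2] → 76
@76: m1 [2B, align 2] → 78
@78: h [8B, align 2] → 86
@86: d [2B, align 2] → 88

86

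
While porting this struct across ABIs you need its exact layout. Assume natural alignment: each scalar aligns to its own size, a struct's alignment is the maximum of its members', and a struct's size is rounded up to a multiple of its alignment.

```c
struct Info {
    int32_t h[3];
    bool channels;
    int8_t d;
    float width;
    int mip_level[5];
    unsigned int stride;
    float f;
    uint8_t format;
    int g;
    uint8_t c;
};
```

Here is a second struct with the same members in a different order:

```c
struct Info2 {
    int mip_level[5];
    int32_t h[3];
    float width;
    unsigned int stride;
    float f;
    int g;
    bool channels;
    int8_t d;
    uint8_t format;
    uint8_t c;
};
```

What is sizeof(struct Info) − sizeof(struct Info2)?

8

h at 0 (size 12, align 4) → ends 12
channels at 12 (size 1, align 1) → ends 13
d at 13 (size 1, align 1) → ends 14
pad 2 to align 4 for width
width at 16 (size 4, align 4) → ends 20
mip_level at 20 (size 20, align 4) → ends 40
stride at 40 (size 4, align 4) → ends 44
f at 44 (size 4, align 4) → ends 48
format at 48 (size 1, align 1) → ends 49
pad 3 to align 4 for g
g at 52 (size 4, align 4) → ends 56
c at 56 (size 1, align 1) → ends 57
tail pad 3 to reach multiple of 4
total 60 bytes, alignment 4
— Info2 —
mip_level at 0 (size 20, align 4) → ends 20
h at 20 (size 12, align 4) → ends 32
width at 32 (size 4, align 4) → ends 36
stride at 36 (size 4, align 4) → ends 40
f at 40 (size 4, align 4) → ends 44
g at 44 (size 4, align 4) → ends 48
channels at 48 (size 1, align 1) → ends 49
d at 49 (size 1, align 1) → ends 50
format at 50 (size 1, align 1) → ends 51
c at 51 (size 1, align 1) → ends 52
total 52 bytes, alignment 4
60 − 52 = 8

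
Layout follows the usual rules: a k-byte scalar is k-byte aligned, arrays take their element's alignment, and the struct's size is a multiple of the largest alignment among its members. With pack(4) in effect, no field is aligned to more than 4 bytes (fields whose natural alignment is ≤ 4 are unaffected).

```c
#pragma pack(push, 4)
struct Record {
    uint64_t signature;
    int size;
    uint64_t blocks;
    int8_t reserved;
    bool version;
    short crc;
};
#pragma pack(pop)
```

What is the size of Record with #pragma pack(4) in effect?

@0: signature [8B, align 4] → 8
@8: size [4B, align 4] → 12
@12: blocks [8B, align 4] → 20
@20: reserved [1B, align 1] → 21
@21: version [1B, align 1] → 22
@22: crc [2B, align 2] → 24
size 24, align 4

24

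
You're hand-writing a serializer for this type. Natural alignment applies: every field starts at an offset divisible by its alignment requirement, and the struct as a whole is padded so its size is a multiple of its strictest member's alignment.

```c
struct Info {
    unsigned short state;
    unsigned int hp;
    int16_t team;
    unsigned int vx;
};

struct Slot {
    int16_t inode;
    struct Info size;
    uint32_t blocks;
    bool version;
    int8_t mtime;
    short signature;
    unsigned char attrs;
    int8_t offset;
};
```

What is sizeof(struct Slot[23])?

736

Info: state at 0 (size 2, align 2) → ends 2; pad 2 to align 4 for hp; hp at 4 (size 4, align 4) → ends 8; team at 8 (size 2, align 2) → ends 10; pad 2 to align 4 for vx; vx at 12 (size 4, align 4) → ends 16; total 16 bytes, alignment 4
inode at 0 (size 2, align 2) → ends 2
pad 2 to align 4 for size
size at 4 (size 16, align 4) → ends 20
blocks at 20 (size 4, align 4) → ends 24
version at 24 (size 1, align 1) → ends 25
mtime at 25 (size 1, align 1) → ends 26
signature at 26 (size 2, align 2) → ends 28
attrs at 28 (size 1, align 1) → ends 29
offset at 29 (size 1, align 1) → ends 30
tail pad 2 to reach multiple of 4
total 32 bytes, alignment 4
array of 23: 23 × 32 = 736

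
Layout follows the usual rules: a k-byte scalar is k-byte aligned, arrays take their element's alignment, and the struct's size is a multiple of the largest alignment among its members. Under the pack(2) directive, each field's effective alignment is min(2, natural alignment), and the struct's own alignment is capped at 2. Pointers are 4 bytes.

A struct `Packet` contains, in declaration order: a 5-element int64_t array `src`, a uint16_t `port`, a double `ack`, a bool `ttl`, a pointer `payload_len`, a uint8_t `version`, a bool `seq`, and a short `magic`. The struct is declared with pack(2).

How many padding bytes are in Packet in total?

1

src at 0 (size 40, align 2) → ends 40
port at 40 (size 2, align 2) → ends 42
ack at 42 (size 8, align 2) → ends 50
ttl at 50 (size 1, align 1) → ends 51
pad 1 to align 2 for payload_len
payload_len at 52 (size 4, align 2) → ends 56
version at 56 (size 1, align 1) → ends 57
seq at 57 (size 1, align 1) → ends 58
magic at 58 (size 2, align 2) → ends 60
total 60 bytes, alignment 2
data bytes 59, size 60 → padding 1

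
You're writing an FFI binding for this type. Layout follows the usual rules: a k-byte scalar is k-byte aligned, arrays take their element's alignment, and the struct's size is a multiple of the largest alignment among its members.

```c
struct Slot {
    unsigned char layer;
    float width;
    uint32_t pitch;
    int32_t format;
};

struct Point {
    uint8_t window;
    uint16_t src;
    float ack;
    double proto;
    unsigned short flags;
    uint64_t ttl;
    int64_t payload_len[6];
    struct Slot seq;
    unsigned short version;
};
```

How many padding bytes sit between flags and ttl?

Slot: @0: layer [1B, align 1] → 1; +3 pad (align 4); @4: width [4B, align 4] → 8; @8: pitch [4B, align 4] → 12; @12: format [4B, align 4] → 16; size 16, align 4
@0: window [1B, align 1] → 1
+1 pad (align 2)
@2: src [2B, align 2] → 4
@4: ack [4B, align 4] → 8
@8: proto [8B, align 8] → 16
@16: flags [2B, align 2] → 18
+6 pad (align 8)
@24: ttl [8B, align 8] → 32

6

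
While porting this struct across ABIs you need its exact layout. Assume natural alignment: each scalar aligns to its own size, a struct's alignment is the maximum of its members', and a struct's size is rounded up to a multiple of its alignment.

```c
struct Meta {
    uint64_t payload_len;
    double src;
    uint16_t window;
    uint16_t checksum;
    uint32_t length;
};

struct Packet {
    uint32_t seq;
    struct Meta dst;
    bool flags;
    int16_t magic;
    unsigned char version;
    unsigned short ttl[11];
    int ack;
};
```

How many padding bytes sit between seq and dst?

4

Meta: 0..8  payload_len  (8B, 8-aligned); 8..16  src  (8B, 8-aligned); 16..18  window  (2B, 2-aligned); 18..20  checksum  (2B, 2-aligned); 20..24  length  (4B, 4-aligned); sizeof = 24, alignof = 8
0..4  seq  (4B, 4-aligned)
4..8  -- padding (4B)
8..32  dst  (24B, 8-aligned)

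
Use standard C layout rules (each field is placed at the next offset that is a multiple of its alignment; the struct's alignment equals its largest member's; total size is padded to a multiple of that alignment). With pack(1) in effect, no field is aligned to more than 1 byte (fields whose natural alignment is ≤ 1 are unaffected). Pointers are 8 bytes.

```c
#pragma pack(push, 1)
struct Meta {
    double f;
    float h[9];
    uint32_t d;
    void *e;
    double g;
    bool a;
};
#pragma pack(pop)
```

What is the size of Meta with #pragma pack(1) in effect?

65

0..8  f  (8B, 1-aligned)
8..44  h  (36B, 1-aligned)
44..48  d  (4B, 1-aligned)
48..56  e  (8B, 1-aligned)
56..64  g  (8B, 1-aligned)
64..65  a  (1B, 1-aligned)
sizeof = 65, alignof = 1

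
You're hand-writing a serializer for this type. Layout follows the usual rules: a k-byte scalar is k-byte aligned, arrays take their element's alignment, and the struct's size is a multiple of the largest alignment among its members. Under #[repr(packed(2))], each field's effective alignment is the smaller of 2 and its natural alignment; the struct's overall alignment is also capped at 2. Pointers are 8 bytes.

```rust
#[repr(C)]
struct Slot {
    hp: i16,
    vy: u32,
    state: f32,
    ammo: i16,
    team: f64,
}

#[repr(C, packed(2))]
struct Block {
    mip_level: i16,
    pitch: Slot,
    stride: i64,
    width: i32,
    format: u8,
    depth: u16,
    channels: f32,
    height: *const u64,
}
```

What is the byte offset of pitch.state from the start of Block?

Slot: hp at 0 (size 2, align 2) → ends 2; pad 2 to align 4 for vy; vy at 4 (size 4, align 4) → ends 8; state at 8 (size 4, align 4) → ends 12; ammo at 12 (size 2, align 2) → ends 14; pad 2 to align 8 for team; team at 16 (size 8, align 8) → ends 24; total 24 bytes, alignment 8
mip_level at 0 (size 2, align 2) → ends 2
pitch at 2 (size 24, align 2) → ends 26
within Slot: state at 8
2 + 8 = 10

10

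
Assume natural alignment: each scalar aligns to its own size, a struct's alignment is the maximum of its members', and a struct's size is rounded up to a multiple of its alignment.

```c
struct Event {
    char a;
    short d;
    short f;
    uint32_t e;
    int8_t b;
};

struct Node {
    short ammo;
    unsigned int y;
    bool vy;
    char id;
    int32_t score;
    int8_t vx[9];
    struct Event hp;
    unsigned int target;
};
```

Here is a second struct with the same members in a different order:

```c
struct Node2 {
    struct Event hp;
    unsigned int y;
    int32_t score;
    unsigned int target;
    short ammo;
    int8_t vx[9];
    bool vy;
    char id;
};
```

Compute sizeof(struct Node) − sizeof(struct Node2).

4

Event: a at 0 (size 1, align 1) → ends 1; pad 1 to align 2 for d; d at 2 (size 2, align 2) → ends 4; f at 4 (size 2, align 2) → ends 6; pad 2 to align 4 for e; e at 8 (size 4, align 4) → ends 12; b at 12 (size 1, align 1) → ends 13; tail pad 3 to reach multiple of 4; total 16 bytes, alignment 4
ammo at 0 (size 2, align 2) → ends 2
pad 2 to align 4 for y
y at 4 (size 4, align 4) → ends 8
vy at 8 (size 1, align 1) → ends 9
id at 9 (size 1, align 1) → ends 10
pad 2 to align 4 for score
score at 12 (size 4, align 4) → ends 16
vx at 16 (size 9, align 1) → ends 25
pad 3 to align 4 for hp
hp at 28 (size 16, align 4) → ends 44
target at 44 (size 4, align 4) → ends 48
total 48 bytes, alignment 4
— Node2 —
hp at 0 (size 16, align 4) → ends 16
y at 16 (size 4, align 4) → ends 20
score at 20 (size 4, align 4) → ends 24
target at 24 (size 4, align 4) → ends 28
ammo at 28 (size 2, align 2) → ends 30
vx at 30 (size 9, align 1) → ends 39
vy at 39 (size 1, align 1) → ends 40
id at 40 (size 1, align 1) → ends 41
tail pad 3 to reach multiple of 4
total 44 bytes, alignment 4
48 − 44 = 4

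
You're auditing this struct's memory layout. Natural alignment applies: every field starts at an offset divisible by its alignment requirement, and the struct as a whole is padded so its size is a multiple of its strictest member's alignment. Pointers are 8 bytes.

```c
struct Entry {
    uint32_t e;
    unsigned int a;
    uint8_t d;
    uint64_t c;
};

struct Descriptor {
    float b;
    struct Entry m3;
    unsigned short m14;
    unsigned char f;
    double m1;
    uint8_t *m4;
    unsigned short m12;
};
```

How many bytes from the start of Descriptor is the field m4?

48

Entry: @0: e [4B, align 4] → 4; @4: a [4B, align 4] → 8; @8: d [1B, align 1] → 9; +7 pad (align 8); @16: c [8B, align 8] → 24; size 24, align 8
@0: b [4B, align 4] → 4
+4 pad (align 8)
@8: m3 [24B, align 8] → 32
@32: m14 [2B, align 2] → 34
@34: f [1B, align 1] → 35
+5 pad (align 8)
@40: m1 [8B, align 8] → 48
@48: m4 [8B, align 8] → 56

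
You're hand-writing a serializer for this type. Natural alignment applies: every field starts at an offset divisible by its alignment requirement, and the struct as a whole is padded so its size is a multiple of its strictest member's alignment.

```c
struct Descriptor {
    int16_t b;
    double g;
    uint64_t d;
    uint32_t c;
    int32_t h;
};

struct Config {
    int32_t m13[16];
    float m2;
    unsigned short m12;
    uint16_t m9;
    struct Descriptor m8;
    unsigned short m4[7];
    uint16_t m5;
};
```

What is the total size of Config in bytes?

Descriptor: b at 0 (size 2, align 2) → ends 2; pad 6 to align 8 for g; g at 8 (size 8, align 8) → ends 16; d at 16 (size 8, align 8) → ends 24; c at 24 (size 4, align 4) → ends 28; h at 28 (size 4, align 4) → ends 32; total 32 bytes, alignment 8
m13 at 0 (size 64, align 4) → ends 64
m2 at 64 (size 4, align 4) → ends 68
m12 at 68 (size 2, align 2) → ends 70
m9 at 70 (size 2, align 2) → ends 72
m8 at 72 (size 32, align 8) → ends 104
m4 at 104 (size 14, align 2) → ends 118
m5 at 118 (size 2, align 2) → ends 120
total 120 bytes, alignment 8

120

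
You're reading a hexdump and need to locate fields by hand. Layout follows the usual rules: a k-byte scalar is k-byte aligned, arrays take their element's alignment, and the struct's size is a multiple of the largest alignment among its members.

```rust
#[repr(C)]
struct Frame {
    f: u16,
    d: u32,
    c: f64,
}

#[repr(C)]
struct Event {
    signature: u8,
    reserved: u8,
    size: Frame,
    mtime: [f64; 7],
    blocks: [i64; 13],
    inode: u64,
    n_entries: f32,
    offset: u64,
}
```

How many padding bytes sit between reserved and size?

Frame: f at 0 (size 2, align 2) → ends 2; pad 2 to align 4 for d; d at 4 (size 4, align 4) → ends 8; c at 8 (size 8, align 8) → ends 16; total 16 bytes, alignment 8
signature at 0 (size 1, align 1) → ends 1
reserved at 1 (size 1, align 1) → ends 2
pad 6 to align 8 for size
size at 8 (size 16, align 8) → ends 24

6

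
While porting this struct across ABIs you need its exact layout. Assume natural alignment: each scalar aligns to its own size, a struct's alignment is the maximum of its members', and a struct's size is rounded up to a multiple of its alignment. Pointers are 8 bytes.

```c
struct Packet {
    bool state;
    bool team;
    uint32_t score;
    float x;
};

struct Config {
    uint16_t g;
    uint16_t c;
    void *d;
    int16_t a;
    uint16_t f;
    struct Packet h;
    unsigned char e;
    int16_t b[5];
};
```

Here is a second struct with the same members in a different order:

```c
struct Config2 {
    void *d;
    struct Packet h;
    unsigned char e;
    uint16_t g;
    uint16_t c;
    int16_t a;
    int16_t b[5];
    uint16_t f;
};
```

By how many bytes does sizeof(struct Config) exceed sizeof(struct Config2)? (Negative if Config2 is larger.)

8

Packet: 0..1  state  (1B, 1-aligned); 1..2  team  (1B, 1-aligned); 2..4  -- padding (2B); 4..8  score  (4B, 4-aligned); 8..12  x  (4B, 4-aligned); sizeof = 12, alignof = 4
0..2  g  (2B, 2-aligned)
2..4  c  (2B, 2-aligned)
4..8  -- padding (4B)
8..16  d  (8B, 8-aligned)
16..18  a  (2B, 2-aligned)
18..20  f  (2B, 2-aligned)
20..32  h  (12B, 4-aligned)
32..33  e  (1B, 1-aligned)
33..34  -- padding (1B)
34..44  b  (10B, 2-aligned)
44..48  -- tail padding (4B)
sizeof = 48, alignof = 8
— Config2 —
0..8  d  (8B, 8-aligned)
8..20  h  (12B, 4-aligned)
20..21  e  (1B, 1-aligned)
21..22  -- padding (1B)
22..24  g  (2B, 2-aligned)
24..26  c  (2B, 2-aligned)
26..28  a  (2B, 2-aligned)
28..38  b  (10B, 2-aligned)
38..40  f  (2B, 2-aligned)
sizeof = 40, alignof = 8
48 − 40 = 8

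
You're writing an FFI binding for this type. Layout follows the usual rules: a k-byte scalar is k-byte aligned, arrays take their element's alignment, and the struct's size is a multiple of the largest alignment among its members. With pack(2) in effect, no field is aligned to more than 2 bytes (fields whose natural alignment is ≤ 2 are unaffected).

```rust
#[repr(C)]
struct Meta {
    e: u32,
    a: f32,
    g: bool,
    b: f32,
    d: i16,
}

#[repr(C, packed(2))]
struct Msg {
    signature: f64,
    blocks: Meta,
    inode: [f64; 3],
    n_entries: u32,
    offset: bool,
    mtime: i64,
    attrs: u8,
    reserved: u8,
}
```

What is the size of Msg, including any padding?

Meta: e at 0 (size 4, align 4) → ends 4; a at 4 (size 4, align 4) → ends 8; g at 8 (size 1, align 1) → ends 9; pad 3 to align 4 for b; b at 12 (size 4, align 4) → ends 16; d at 16 (size 2, align 2) → ends 18; tail pad 2 to reach multiple of 4; total 20 bytes, alignment 4
signature at 0 (size 8, align 2) → ends 8
blocks at 8 (size 20, align 2) → ends 28
inode at 28 (size 24, align 2) → ends 52
n_entries at 52 (size 4, align 2) → ends 56
offset at 56 (size 1, align 1) → ends 57
pad 1 to align 2 for mtime
mtime at 58 (size 8, align 2) → ends 66
attrs at 66 (size 1, align 1) → ends 67
reserved at 67 (size 1, align 1) → ends 68
total 68 bytes, alignment 2

68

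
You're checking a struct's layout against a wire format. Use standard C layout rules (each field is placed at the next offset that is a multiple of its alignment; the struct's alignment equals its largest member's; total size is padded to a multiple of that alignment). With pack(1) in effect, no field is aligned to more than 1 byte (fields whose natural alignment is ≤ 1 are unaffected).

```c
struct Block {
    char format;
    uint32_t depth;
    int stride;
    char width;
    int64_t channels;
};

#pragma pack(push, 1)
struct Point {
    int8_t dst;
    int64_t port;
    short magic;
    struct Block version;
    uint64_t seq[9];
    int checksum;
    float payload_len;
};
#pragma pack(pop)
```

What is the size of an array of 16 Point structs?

1840

Block: @0: format [1B, align 1] → 1; +3 pad (align 4); @4: depth [4B, align 4] → 8; @8: stride [4B, align 4] → 12; @12: width [1B, align 1] → 13; +3 pad (align 8); @16: channels [8B, align 8] → 24; size 24, align 8
@0: dst [1B, align 1] → 1
@1: port [8B, align 1] → 9
@9: magic [2B, align 1] → 11
@11: version [24B, align 1] → 35
@35: seq [72B, align 1] → 107
@107: checksum [4B, align 1] → 111
@111: payload_len [4B, align 1] → 115
size 115, align 1
array of 16: 16 × 115 = 1840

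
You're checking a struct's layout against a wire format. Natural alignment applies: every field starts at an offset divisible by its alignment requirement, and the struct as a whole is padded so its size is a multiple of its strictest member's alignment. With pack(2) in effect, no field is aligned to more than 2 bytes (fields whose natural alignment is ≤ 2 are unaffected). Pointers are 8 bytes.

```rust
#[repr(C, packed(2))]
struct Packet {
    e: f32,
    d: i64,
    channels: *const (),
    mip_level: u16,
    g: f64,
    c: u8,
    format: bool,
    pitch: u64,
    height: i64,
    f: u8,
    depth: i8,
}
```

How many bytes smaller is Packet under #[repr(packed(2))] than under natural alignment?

22

natural layout:
  e at 0 (size 4, align 4) → ends 4
  pad 4 to align 8 for d
  d at 8 (size 8, align 8) → ends 16
  channels at 16 (size 8, align 8) → ends 24
  mip_level at 24 (size 2, align 2) → ends 26
  pad 6 to align 8 for g
  g at 32 (size 8, align 8) → ends 40
  c at 40 (size 1, align 1) → ends 41
  format at 41 (size 1, align 1) → ends 42
  pad 6 to align 8 for pitch
  pitch at 48 (size 8, align 8) → ends 56
  height at 56 (size 8, align 8) → ends 64
  f at 64 (size 1, align 1) → ends 65
  depth at 65 (size 1, align 1) → ends 66
  tail pad 6 to reach multiple of 8
  total 72 bytes, alignment 8
packed(2) layout:
  e at 0 (size 4, align 2) → ends 4
  d at 4 (size 8, align 2) → ends 12
  channels at 12 (size 8, align 2) → ends 20
  mip_level at 20 (size 2, align 2) → ends 22
  g at 22 (size 8, align 2) → ends 30
  c at 30 (size 1, align 1) → ends 31
  format at 31 (size 1, align 1) → ends 32
  pitch at 32 (size 8, align 2) → ends 40
  height at 40 (size 8, align 2) → ends 48
  f at 48 (size 1, align 1) → ends 49
  depth at 49 (size 1, align 1) → ends 50
  total 50 bytes, alignment 2
72 − 50 = 22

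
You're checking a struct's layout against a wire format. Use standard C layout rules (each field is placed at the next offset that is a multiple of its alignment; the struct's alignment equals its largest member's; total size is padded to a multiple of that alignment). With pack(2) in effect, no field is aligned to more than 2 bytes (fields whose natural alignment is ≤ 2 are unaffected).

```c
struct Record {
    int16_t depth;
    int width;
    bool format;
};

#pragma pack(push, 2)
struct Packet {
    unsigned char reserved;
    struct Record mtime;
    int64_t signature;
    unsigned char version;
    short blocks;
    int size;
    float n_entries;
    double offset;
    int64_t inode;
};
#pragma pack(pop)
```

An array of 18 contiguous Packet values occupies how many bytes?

Record: depth at 0 (size 2, align 2) → ends 2; pad 2 to align 4 for width; width at 4 (size 4, align 4) → ends 8; format at 8 (size 1, align 1) → ends 9; tail pad 3 to reach multiple of 4; total 12 bytes, alignment 4
reserved at 0 (size 1, align 1) → ends 1
pad 1 to align 2 for mtime
mtime at 2 (size 12, align 2) → ends 14
signature at 14 (size 8, align 2) → ends 22
version at 22 (size 1, align 1) → ends 23
pad 1 to align 2 for blocks
blocks at 24 (size 2, align 2) → ends 26
size at 26 (size 4, align 2) → ends 30
n_entries at 30 (size 4, align 2) → ends 34
offset at 34 (size 8, align 2) → ends 42
inode at 42 (size 8, align 2) → ends 50
total 50 bytes, alignment 2
array of 18: 18 × 50 = 900

900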